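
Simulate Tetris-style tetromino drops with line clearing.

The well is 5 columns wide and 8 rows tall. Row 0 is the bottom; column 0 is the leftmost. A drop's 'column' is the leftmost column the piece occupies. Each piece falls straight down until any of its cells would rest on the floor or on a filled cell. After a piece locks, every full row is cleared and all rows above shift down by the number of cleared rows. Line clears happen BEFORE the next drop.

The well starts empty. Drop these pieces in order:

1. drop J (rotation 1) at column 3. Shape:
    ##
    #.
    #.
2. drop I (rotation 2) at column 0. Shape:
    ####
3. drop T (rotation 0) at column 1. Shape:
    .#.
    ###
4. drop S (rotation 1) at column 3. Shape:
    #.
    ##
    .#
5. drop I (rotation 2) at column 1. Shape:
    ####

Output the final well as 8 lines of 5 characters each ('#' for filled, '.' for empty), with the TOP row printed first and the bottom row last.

Drop 1: J rot1 at col 3 lands with bottom-row=0; cleared 0 line(s) (total 0); column heights now [0 0 0 3 3], max=3
Drop 2: I rot2 at col 0 lands with bottom-row=3; cleared 0 line(s) (total 0); column heights now [4 4 4 4 3], max=4
Drop 3: T rot0 at col 1 lands with bottom-row=4; cleared 0 line(s) (total 0); column heights now [4 5 6 5 3], max=6
Drop 4: S rot1 at col 3 lands with bottom-row=4; cleared 0 line(s) (total 0); column heights now [4 5 6 7 6], max=7
Drop 5: I rot2 at col 1 lands with bottom-row=7; cleared 0 line(s) (total 0); column heights now [4 8 8 8 8], max=8

Answer: .####
...#.
..###
.####
####.
...##
...#.
...#.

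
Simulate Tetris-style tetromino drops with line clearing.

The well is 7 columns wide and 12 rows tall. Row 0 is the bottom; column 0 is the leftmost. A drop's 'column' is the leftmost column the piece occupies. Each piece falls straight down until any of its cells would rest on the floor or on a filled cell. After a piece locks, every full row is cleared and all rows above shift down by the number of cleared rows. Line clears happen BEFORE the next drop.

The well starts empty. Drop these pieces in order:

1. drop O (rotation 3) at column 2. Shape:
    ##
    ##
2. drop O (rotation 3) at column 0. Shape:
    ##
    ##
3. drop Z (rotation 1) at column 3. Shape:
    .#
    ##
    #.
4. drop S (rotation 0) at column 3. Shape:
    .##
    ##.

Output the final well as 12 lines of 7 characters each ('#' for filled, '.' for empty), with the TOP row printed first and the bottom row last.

Drop 1: O rot3 at col 2 lands with bottom-row=0; cleared 0 line(s) (total 0); column heights now [0 0 2 2 0 0 0], max=2
Drop 2: O rot3 at col 0 lands with bottom-row=0; cleared 0 line(s) (total 0); column heights now [2 2 2 2 0 0 0], max=2
Drop 3: Z rot1 at col 3 lands with bottom-row=2; cleared 0 line(s) (total 0); column heights now [2 2 2 4 5 0 0], max=5
Drop 4: S rot0 at col 3 lands with bottom-row=5; cleared 0 line(s) (total 0); column heights now [2 2 2 6 7 7 0], max=7

Answer: .......
.......
.......
.......
.......
....##.
...##..
....#..
...##..
...#...
####...
####...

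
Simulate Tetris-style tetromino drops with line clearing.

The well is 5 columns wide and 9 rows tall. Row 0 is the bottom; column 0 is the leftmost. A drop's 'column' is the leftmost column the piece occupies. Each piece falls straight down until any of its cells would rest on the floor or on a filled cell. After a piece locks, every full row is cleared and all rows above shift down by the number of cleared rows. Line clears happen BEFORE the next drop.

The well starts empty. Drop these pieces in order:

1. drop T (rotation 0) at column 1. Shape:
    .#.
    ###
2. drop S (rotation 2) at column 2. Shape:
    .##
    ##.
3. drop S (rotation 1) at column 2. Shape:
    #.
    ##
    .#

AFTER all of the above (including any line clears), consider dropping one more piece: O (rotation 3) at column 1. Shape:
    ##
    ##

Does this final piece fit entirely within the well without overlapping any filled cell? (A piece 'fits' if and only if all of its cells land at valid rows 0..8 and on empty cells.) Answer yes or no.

Answer: yes

Derivation:
Drop 1: T rot0 at col 1 lands with bottom-row=0; cleared 0 line(s) (total 0); column heights now [0 1 2 1 0], max=2
Drop 2: S rot2 at col 2 lands with bottom-row=2; cleared 0 line(s) (total 0); column heights now [0 1 3 4 4], max=4
Drop 3: S rot1 at col 2 lands with bottom-row=4; cleared 0 line(s) (total 0); column heights now [0 1 7 6 4], max=7
Test piece O rot3 at col 1 (width 2): heights before test = [0 1 7 6 4]; fits = True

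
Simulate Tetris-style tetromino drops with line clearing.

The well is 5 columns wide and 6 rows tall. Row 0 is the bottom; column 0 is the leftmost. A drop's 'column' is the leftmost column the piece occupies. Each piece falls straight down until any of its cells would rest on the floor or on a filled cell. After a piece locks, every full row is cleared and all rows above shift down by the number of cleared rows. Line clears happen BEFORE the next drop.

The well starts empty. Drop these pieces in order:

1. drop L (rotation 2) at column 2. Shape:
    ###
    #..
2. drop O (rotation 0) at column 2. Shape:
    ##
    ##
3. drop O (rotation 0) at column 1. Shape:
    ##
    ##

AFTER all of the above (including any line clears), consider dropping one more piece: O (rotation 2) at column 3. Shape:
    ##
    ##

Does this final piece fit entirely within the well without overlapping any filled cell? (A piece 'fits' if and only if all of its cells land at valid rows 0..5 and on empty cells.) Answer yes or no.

Drop 1: L rot2 at col 2 lands with bottom-row=0; cleared 0 line(s) (total 0); column heights now [0 0 2 2 2], max=2
Drop 2: O rot0 at col 2 lands with bottom-row=2; cleared 0 line(s) (total 0); column heights now [0 0 4 4 2], max=4
Drop 3: O rot0 at col 1 lands with bottom-row=4; cleared 0 line(s) (total 0); column heights now [0 6 6 4 2], max=6
Test piece O rot2 at col 3 (width 2): heights before test = [0 6 6 4 2]; fits = True

Answer: yes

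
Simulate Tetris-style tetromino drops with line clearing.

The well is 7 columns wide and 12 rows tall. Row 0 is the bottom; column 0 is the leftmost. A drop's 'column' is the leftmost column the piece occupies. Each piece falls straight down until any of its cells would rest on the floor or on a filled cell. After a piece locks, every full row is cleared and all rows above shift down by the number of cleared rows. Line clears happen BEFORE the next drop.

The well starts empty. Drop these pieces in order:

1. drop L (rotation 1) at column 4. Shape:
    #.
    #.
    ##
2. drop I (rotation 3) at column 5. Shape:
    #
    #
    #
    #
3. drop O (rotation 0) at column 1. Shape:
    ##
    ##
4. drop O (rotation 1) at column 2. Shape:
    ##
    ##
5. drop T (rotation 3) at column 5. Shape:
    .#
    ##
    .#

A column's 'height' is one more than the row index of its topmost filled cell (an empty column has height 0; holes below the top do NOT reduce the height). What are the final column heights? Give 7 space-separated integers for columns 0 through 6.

Drop 1: L rot1 at col 4 lands with bottom-row=0; cleared 0 line(s) (total 0); column heights now [0 0 0 0 3 1 0], max=3
Drop 2: I rot3 at col 5 lands with bottom-row=1; cleared 0 line(s) (total 0); column heights now [0 0 0 0 3 5 0], max=5
Drop 3: O rot0 at col 1 lands with bottom-row=0; cleared 0 line(s) (total 0); column heights now [0 2 2 0 3 5 0], max=5
Drop 4: O rot1 at col 2 lands with bottom-row=2; cleared 0 line(s) (total 0); column heights now [0 2 4 4 3 5 0], max=5
Drop 5: T rot3 at col 5 lands with bottom-row=4; cleared 0 line(s) (total 0); column heights now [0 2 4 4 3 6 7], max=7

Answer: 0 2 4 4 3 6 7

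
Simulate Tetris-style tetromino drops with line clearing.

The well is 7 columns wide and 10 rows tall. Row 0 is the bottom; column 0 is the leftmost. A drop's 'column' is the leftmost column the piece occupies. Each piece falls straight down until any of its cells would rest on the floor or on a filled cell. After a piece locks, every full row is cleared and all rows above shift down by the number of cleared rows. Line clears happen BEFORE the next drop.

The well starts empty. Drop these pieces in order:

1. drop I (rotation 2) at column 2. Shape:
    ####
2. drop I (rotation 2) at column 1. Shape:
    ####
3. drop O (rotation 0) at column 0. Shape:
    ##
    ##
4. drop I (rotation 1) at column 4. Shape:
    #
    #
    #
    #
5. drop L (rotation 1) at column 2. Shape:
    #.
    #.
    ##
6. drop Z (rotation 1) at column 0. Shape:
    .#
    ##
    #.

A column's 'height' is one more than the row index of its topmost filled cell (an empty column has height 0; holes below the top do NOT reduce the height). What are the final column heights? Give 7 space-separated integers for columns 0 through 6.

Drop 1: I rot2 at col 2 lands with bottom-row=0; cleared 0 line(s) (total 0); column heights now [0 0 1 1 1 1 0], max=1
Drop 2: I rot2 at col 1 lands with bottom-row=1; cleared 0 line(s) (total 0); column heights now [0 2 2 2 2 1 0], max=2
Drop 3: O rot0 at col 0 lands with bottom-row=2; cleared 0 line(s) (total 0); column heights now [4 4 2 2 2 1 0], max=4
Drop 4: I rot1 at col 4 lands with bottom-row=2; cleared 0 line(s) (total 0); column heights now [4 4 2 2 6 1 0], max=6
Drop 5: L rot1 at col 2 lands with bottom-row=2; cleared 0 line(s) (total 0); column heights now [4 4 5 3 6 1 0], max=6
Drop 6: Z rot1 at col 0 lands with bottom-row=4; cleared 0 line(s) (total 0); column heights now [6 7 5 3 6 1 0], max=7

Answer: 6 7 5 3 6 1 0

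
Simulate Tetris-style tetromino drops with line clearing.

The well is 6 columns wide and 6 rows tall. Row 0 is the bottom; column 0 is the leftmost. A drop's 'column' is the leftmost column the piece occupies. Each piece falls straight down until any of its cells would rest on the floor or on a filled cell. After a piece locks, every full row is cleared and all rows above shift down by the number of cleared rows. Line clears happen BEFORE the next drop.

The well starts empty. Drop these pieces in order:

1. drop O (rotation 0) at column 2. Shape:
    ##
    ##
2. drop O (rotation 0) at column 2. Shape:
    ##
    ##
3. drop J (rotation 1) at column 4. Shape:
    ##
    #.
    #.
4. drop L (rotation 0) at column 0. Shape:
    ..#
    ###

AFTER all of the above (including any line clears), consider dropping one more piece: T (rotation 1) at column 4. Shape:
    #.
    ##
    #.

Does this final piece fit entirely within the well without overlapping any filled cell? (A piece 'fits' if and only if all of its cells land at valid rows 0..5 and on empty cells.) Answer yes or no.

Drop 1: O rot0 at col 2 lands with bottom-row=0; cleared 0 line(s) (total 0); column heights now [0 0 2 2 0 0], max=2
Drop 2: O rot0 at col 2 lands with bottom-row=2; cleared 0 line(s) (total 0); column heights now [0 0 4 4 0 0], max=4
Drop 3: J rot1 at col 4 lands with bottom-row=0; cleared 0 line(s) (total 0); column heights now [0 0 4 4 3 3], max=4
Drop 4: L rot0 at col 0 lands with bottom-row=4; cleared 0 line(s) (total 0); column heights now [5 5 6 4 3 3], max=6
Test piece T rot1 at col 4 (width 2): heights before test = [5 5 6 4 3 3]; fits = True

Answer: yes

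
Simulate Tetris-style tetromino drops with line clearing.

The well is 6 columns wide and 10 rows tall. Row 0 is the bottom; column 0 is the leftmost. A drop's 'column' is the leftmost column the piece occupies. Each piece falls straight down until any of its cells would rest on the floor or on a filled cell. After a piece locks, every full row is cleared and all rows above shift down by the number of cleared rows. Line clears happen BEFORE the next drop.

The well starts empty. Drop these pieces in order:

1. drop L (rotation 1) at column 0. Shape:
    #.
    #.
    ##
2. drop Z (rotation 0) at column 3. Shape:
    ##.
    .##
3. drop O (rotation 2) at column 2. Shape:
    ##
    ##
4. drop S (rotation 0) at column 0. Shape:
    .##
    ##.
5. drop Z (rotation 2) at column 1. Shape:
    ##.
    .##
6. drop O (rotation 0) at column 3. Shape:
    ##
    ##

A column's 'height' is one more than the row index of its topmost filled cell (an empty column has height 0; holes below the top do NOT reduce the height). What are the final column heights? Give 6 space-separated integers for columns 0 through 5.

Drop 1: L rot1 at col 0 lands with bottom-row=0; cleared 0 line(s) (total 0); column heights now [3 1 0 0 0 0], max=3
Drop 2: Z rot0 at col 3 lands with bottom-row=0; cleared 0 line(s) (total 0); column heights now [3 1 0 2 2 1], max=3
Drop 3: O rot2 at col 2 lands with bottom-row=2; cleared 0 line(s) (total 0); column heights now [3 1 4 4 2 1], max=4
Drop 4: S rot0 at col 0 lands with bottom-row=3; cleared 0 line(s) (total 0); column heights now [4 5 5 4 2 1], max=5
Drop 5: Z rot2 at col 1 lands with bottom-row=5; cleared 0 line(s) (total 0); column heights now [4 7 7 6 2 1], max=7
Drop 6: O rot0 at col 3 lands with bottom-row=6; cleared 0 line(s) (total 0); column heights now [4 7 7 8 8 1], max=8

Answer: 4 7 7 8 8 1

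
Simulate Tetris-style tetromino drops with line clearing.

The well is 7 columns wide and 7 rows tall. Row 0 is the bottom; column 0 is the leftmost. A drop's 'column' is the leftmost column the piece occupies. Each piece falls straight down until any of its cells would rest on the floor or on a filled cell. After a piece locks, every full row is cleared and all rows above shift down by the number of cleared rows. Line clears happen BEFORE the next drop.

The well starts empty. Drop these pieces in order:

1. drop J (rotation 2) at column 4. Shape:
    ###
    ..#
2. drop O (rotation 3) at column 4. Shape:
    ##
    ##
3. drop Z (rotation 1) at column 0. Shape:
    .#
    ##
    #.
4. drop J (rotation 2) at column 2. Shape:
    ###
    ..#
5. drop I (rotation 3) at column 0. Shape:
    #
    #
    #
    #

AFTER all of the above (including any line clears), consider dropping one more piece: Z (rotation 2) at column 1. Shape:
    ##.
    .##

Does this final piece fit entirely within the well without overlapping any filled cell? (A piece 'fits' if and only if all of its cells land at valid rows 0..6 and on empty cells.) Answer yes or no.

Answer: no

Derivation:
Drop 1: J rot2 at col 4 lands with bottom-row=0; cleared 0 line(s) (total 0); column heights now [0 0 0 0 2 2 2], max=2
Drop 2: O rot3 at col 4 lands with bottom-row=2; cleared 0 line(s) (total 0); column heights now [0 0 0 0 4 4 2], max=4
Drop 3: Z rot1 at col 0 lands with bottom-row=0; cleared 0 line(s) (total 0); column heights now [2 3 0 0 4 4 2], max=4
Drop 4: J rot2 at col 2 lands with bottom-row=4; cleared 0 line(s) (total 0); column heights now [2 3 6 6 6 4 2], max=6
Drop 5: I rot3 at col 0 lands with bottom-row=2; cleared 0 line(s) (total 0); column heights now [6 3 6 6 6 4 2], max=6
Test piece Z rot2 at col 1 (width 3): heights before test = [6 3 6 6 6 4 2]; fits = False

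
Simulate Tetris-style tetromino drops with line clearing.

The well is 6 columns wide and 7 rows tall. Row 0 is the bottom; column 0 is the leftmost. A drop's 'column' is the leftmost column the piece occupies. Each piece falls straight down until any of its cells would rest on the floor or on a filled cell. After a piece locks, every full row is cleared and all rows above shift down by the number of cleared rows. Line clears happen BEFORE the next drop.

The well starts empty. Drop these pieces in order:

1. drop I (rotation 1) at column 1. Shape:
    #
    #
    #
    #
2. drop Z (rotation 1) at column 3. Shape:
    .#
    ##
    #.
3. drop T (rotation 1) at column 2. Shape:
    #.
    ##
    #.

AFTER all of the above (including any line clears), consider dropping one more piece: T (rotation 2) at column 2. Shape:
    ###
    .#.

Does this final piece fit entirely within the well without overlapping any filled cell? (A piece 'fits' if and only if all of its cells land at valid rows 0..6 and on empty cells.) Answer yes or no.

Drop 1: I rot1 at col 1 lands with bottom-row=0; cleared 0 line(s) (total 0); column heights now [0 4 0 0 0 0], max=4
Drop 2: Z rot1 at col 3 lands with bottom-row=0; cleared 0 line(s) (total 0); column heights now [0 4 0 2 3 0], max=4
Drop 3: T rot1 at col 2 lands with bottom-row=1; cleared 0 line(s) (total 0); column heights now [0 4 4 3 3 0], max=4
Test piece T rot2 at col 2 (width 3): heights before test = [0 4 4 3 3 0]; fits = True

Answer: yes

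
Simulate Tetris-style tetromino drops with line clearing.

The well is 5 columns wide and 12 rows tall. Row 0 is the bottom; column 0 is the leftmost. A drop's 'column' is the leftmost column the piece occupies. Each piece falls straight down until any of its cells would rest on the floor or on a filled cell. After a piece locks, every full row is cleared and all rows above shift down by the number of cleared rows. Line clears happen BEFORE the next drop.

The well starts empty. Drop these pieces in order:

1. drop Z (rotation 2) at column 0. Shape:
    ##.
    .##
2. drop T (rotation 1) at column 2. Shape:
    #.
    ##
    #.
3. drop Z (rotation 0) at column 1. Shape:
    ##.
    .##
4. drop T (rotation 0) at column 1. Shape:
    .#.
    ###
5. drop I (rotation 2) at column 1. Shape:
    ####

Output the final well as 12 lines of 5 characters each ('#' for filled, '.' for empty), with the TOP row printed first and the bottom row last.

Answer: .....
.....
.....
.####
..#..
.###.
.##..
..##.
..#..
..##.
###..
.##..

Derivation:
Drop 1: Z rot2 at col 0 lands with bottom-row=0; cleared 0 line(s) (total 0); column heights now [2 2 1 0 0], max=2
Drop 2: T rot1 at col 2 lands with bottom-row=1; cleared 0 line(s) (total 0); column heights now [2 2 4 3 0], max=4
Drop 3: Z rot0 at col 1 lands with bottom-row=4; cleared 0 line(s) (total 0); column heights now [2 6 6 5 0], max=6
Drop 4: T rot0 at col 1 lands with bottom-row=6; cleared 0 line(s) (total 0); column heights now [2 7 8 7 0], max=8
Drop 5: I rot2 at col 1 lands with bottom-row=8; cleared 0 line(s) (total 0); column heights now [2 9 9 9 9], max=9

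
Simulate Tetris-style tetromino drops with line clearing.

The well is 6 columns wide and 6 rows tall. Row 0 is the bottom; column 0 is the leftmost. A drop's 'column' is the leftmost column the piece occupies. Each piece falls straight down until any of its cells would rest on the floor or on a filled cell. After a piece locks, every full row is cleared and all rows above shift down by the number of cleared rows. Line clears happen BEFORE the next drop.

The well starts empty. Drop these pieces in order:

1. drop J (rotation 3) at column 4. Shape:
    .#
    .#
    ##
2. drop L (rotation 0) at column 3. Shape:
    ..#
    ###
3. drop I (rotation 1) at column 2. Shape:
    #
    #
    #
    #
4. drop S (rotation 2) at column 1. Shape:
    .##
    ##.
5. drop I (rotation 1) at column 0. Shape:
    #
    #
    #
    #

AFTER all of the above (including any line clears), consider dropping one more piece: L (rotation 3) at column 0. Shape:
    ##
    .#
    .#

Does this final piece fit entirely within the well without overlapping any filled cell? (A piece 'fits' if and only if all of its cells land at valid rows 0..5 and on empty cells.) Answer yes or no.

Drop 1: J rot3 at col 4 lands with bottom-row=0; cleared 0 line(s) (total 0); column heights now [0 0 0 0 1 3], max=3
Drop 2: L rot0 at col 3 lands with bottom-row=3; cleared 0 line(s) (total 0); column heights now [0 0 0 4 4 5], max=5
Drop 3: I rot1 at col 2 lands with bottom-row=0; cleared 0 line(s) (total 0); column heights now [0 0 4 4 4 5], max=5
Drop 4: S rot2 at col 1 lands with bottom-row=4; cleared 0 line(s) (total 0); column heights now [0 5 6 6 4 5], max=6
Drop 5: I rot1 at col 0 lands with bottom-row=0; cleared 0 line(s) (total 0); column heights now [4 5 6 6 4 5], max=6
Test piece L rot3 at col 0 (width 2): heights before test = [4 5 6 6 4 5]; fits = False

Answer: no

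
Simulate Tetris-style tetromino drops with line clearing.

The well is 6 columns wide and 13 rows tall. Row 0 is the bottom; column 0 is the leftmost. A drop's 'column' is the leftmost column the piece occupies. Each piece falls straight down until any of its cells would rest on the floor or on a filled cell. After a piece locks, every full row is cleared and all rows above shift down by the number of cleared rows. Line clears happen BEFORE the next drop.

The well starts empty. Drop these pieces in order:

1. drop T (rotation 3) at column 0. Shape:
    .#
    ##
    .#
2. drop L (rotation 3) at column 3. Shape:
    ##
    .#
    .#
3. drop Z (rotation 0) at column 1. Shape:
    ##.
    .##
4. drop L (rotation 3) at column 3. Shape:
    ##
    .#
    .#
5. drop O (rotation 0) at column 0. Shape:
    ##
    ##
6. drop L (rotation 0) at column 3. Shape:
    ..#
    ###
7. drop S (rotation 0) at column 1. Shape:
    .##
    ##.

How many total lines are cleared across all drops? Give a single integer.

Drop 1: T rot3 at col 0 lands with bottom-row=0; cleared 0 line(s) (total 0); column heights now [2 3 0 0 0 0], max=3
Drop 2: L rot3 at col 3 lands with bottom-row=0; cleared 0 line(s) (total 0); column heights now [2 3 0 3 3 0], max=3
Drop 3: Z rot0 at col 1 lands with bottom-row=3; cleared 0 line(s) (total 0); column heights now [2 5 5 4 3 0], max=5
Drop 4: L rot3 at col 3 lands with bottom-row=3; cleared 0 line(s) (total 0); column heights now [2 5 5 6 6 0], max=6
Drop 5: O rot0 at col 0 lands with bottom-row=5; cleared 0 line(s) (total 0); column heights now [7 7 5 6 6 0], max=7
Drop 6: L rot0 at col 3 lands with bottom-row=6; cleared 0 line(s) (total 0); column heights now [7 7 5 7 7 8], max=8
Drop 7: S rot0 at col 1 lands with bottom-row=7; cleared 0 line(s) (total 0); column heights now [7 8 9 9 7 8], max=9

Answer: 0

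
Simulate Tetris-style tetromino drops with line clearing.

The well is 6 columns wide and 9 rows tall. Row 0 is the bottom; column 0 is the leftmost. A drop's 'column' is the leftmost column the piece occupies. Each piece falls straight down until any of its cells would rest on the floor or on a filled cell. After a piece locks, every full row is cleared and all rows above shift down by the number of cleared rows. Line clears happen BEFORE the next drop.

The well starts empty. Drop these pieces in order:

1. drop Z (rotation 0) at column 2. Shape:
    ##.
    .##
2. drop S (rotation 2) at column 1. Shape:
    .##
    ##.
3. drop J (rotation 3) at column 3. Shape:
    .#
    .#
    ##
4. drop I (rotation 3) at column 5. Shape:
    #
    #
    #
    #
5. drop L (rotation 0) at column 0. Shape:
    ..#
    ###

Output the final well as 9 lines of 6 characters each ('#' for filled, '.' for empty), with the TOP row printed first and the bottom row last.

Drop 1: Z rot0 at col 2 lands with bottom-row=0; cleared 0 line(s) (total 0); column heights now [0 0 2 2 1 0], max=2
Drop 2: S rot2 at col 1 lands with bottom-row=2; cleared 0 line(s) (total 0); column heights now [0 3 4 4 1 0], max=4
Drop 3: J rot3 at col 3 lands with bottom-row=4; cleared 0 line(s) (total 0); column heights now [0 3 4 5 7 0], max=7
Drop 4: I rot3 at col 5 lands with bottom-row=0; cleared 0 line(s) (total 0); column heights now [0 3 4 5 7 4], max=7
Drop 5: L rot0 at col 0 lands with bottom-row=4; cleared 0 line(s) (total 0); column heights now [5 5 6 5 7 4], max=7

Answer: ......
......
....#.
..#.#.
#####.
..##.#
.##..#
..##.#
...###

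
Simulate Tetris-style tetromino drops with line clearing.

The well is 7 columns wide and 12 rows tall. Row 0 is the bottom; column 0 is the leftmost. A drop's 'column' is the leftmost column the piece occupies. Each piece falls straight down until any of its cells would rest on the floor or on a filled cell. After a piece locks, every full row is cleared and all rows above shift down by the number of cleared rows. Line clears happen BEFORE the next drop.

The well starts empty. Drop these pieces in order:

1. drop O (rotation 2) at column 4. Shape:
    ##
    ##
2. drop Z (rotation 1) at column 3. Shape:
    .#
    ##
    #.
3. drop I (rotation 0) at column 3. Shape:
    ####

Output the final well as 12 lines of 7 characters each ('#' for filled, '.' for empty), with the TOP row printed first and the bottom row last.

Answer: .......
.......
.......
.......
.......
.......
.......
...####
....#..
...##..
...###.
....##.

Derivation:
Drop 1: O rot2 at col 4 lands with bottom-row=0; cleared 0 line(s) (total 0); column heights now [0 0 0 0 2 2 0], max=2
Drop 2: Z rot1 at col 3 lands with bottom-row=1; cleared 0 line(s) (total 0); column heights now [0 0 0 3 4 2 0], max=4
Drop 3: I rot0 at col 3 lands with bottom-row=4; cleared 0 line(s) (total 0); column heights now [0 0 0 5 5 5 5], max=5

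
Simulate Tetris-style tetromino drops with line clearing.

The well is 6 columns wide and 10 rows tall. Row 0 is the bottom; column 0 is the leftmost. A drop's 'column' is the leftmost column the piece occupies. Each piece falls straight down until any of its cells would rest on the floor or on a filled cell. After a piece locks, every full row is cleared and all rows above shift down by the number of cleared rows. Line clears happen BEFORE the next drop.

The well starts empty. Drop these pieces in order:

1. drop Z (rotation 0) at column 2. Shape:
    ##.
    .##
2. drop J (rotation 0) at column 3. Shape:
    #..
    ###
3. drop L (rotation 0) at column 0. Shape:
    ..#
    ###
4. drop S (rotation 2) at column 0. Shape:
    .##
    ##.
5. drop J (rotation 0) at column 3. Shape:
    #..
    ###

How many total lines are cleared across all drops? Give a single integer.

Drop 1: Z rot0 at col 2 lands with bottom-row=0; cleared 0 line(s) (total 0); column heights now [0 0 2 2 1 0], max=2
Drop 2: J rot0 at col 3 lands with bottom-row=2; cleared 0 line(s) (total 0); column heights now [0 0 2 4 3 3], max=4
Drop 3: L rot0 at col 0 lands with bottom-row=2; cleared 1 line(s) (total 1); column heights now [0 0 3 3 1 0], max=3
Drop 4: S rot2 at col 0 lands with bottom-row=2; cleared 0 line(s) (total 1); column heights now [3 4 4 3 1 0], max=4
Drop 5: J rot0 at col 3 lands with bottom-row=3; cleared 0 line(s) (total 1); column heights now [3 4 4 5 4 4], max=5

Answer: 1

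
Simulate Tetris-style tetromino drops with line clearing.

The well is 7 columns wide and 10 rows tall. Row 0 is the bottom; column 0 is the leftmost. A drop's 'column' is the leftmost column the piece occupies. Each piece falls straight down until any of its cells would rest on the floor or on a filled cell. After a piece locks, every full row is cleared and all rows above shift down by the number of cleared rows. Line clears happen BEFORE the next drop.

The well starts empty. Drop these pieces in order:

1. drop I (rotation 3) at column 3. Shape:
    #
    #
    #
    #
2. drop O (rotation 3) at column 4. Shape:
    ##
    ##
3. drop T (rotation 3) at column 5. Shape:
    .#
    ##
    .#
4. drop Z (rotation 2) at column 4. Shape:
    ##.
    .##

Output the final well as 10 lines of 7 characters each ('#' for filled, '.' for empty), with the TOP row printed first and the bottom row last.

Answer: .......
.......
.......
.......
....##.
.....##
...#..#
...#.##
...####
...###.

Derivation:
Drop 1: I rot3 at col 3 lands with bottom-row=0; cleared 0 line(s) (total 0); column heights now [0 0 0 4 0 0 0], max=4
Drop 2: O rot3 at col 4 lands with bottom-row=0; cleared 0 line(s) (total 0); column heights now [0 0 0 4 2 2 0], max=4
Drop 3: T rot3 at col 5 lands with bottom-row=1; cleared 0 line(s) (total 0); column heights now [0 0 0 4 2 3 4], max=4
Drop 4: Z rot2 at col 4 lands with bottom-row=4; cleared 0 line(s) (total 0); column heights now [0 0 0 4 6 6 5], max=6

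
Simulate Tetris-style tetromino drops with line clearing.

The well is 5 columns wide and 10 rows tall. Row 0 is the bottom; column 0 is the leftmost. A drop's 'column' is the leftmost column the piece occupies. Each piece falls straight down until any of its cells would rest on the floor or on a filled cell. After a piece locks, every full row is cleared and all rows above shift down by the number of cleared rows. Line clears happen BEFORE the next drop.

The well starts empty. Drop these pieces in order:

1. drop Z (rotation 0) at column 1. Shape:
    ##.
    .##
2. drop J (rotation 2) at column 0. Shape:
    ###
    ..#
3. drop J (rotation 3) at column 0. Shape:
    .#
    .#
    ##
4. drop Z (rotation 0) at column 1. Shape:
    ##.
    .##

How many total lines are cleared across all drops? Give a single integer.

Drop 1: Z rot0 at col 1 lands with bottom-row=0; cleared 0 line(s) (total 0); column heights now [0 2 2 1 0], max=2
Drop 2: J rot2 at col 0 lands with bottom-row=2; cleared 0 line(s) (total 0); column heights now [4 4 4 1 0], max=4
Drop 3: J rot3 at col 0 lands with bottom-row=4; cleared 0 line(s) (total 0); column heights now [5 7 4 1 0], max=7
Drop 4: Z rot0 at col 1 lands with bottom-row=6; cleared 0 line(s) (total 0); column heights now [5 8 8 7 0], max=8

Answer: 0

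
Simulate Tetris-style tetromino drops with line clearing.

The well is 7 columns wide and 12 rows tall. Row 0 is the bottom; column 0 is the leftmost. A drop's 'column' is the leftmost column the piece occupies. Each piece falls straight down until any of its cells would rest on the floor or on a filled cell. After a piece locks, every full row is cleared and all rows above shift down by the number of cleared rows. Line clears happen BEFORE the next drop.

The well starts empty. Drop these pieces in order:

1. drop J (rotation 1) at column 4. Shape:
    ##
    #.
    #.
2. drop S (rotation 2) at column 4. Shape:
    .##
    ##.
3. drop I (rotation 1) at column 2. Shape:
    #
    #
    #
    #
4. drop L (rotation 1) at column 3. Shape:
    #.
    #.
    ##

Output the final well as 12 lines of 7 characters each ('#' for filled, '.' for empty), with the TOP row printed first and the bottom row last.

Answer: .......
.......
.......
.......
.......
...#...
...#...
...####
..#.##.
..#.##.
..#.#..
..#.#..

Derivation:
Drop 1: J rot1 at col 4 lands with bottom-row=0; cleared 0 line(s) (total 0); column heights now [0 0 0 0 3 3 0], max=3
Drop 2: S rot2 at col 4 lands with bottom-row=3; cleared 0 line(s) (total 0); column heights now [0 0 0 0 4 5 5], max=5
Drop 3: I rot1 at col 2 lands with bottom-row=0; cleared 0 line(s) (total 0); column heights now [0 0 4 0 4 5 5], max=5
Drop 4: L rot1 at col 3 lands with bottom-row=4; cleared 0 line(s) (total 0); column heights now [0 0 4 7 5 5 5], max=7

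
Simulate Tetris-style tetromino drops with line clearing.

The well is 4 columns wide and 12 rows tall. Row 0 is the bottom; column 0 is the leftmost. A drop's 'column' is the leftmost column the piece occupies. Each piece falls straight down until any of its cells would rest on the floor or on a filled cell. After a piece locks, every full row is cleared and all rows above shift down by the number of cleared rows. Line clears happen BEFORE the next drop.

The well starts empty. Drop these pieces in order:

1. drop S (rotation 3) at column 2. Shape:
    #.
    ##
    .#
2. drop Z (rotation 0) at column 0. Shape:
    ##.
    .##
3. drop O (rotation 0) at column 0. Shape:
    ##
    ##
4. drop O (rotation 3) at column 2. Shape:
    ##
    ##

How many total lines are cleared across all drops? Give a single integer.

Drop 1: S rot3 at col 2 lands with bottom-row=0; cleared 0 line(s) (total 0); column heights now [0 0 3 2], max=3
Drop 2: Z rot0 at col 0 lands with bottom-row=3; cleared 0 line(s) (total 0); column heights now [5 5 4 2], max=5
Drop 3: O rot0 at col 0 lands with bottom-row=5; cleared 0 line(s) (total 0); column heights now [7 7 4 2], max=7
Drop 4: O rot3 at col 2 lands with bottom-row=4; cleared 2 line(s) (total 2); column heights now [5 5 4 2], max=5

Answer: 2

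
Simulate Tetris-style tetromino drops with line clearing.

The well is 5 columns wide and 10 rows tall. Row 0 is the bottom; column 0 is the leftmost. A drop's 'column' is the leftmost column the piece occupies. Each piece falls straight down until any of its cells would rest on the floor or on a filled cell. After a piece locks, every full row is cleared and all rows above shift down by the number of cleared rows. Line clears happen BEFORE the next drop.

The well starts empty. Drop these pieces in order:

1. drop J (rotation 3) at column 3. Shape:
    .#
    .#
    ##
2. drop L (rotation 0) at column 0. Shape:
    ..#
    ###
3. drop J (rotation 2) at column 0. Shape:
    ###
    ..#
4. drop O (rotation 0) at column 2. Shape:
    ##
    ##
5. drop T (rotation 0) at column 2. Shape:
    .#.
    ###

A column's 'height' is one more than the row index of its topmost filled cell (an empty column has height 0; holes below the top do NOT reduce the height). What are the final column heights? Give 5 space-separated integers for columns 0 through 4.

Answer: 3 3 6 7 6

Derivation:
Drop 1: J rot3 at col 3 lands with bottom-row=0; cleared 0 line(s) (total 0); column heights now [0 0 0 1 3], max=3
Drop 2: L rot0 at col 0 lands with bottom-row=0; cleared 1 line(s) (total 1); column heights now [0 0 1 0 2], max=2
Drop 3: J rot2 at col 0 lands with bottom-row=1; cleared 0 line(s) (total 1); column heights now [3 3 3 0 2], max=3
Drop 4: O rot0 at col 2 lands with bottom-row=3; cleared 0 line(s) (total 1); column heights now [3 3 5 5 2], max=5
Drop 5: T rot0 at col 2 lands with bottom-row=5; cleared 0 line(s) (total 1); column heights now [3 3 6 7 6], max=7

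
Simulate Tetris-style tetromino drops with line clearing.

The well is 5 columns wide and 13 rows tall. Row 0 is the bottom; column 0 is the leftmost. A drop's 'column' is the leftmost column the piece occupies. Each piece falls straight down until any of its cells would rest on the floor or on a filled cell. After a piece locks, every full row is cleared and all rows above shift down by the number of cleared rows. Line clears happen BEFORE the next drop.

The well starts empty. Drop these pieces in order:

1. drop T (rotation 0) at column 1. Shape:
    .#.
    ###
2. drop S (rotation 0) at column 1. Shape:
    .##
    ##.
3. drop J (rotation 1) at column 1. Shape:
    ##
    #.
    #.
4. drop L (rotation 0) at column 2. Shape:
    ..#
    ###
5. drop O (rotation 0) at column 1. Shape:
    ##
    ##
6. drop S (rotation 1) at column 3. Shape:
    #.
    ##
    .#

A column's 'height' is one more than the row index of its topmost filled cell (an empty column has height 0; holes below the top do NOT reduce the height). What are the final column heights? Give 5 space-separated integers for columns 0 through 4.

Drop 1: T rot0 at col 1 lands with bottom-row=0; cleared 0 line(s) (total 0); column heights now [0 1 2 1 0], max=2
Drop 2: S rot0 at col 1 lands with bottom-row=2; cleared 0 line(s) (total 0); column heights now [0 3 4 4 0], max=4
Drop 3: J rot1 at col 1 lands with bottom-row=3; cleared 0 line(s) (total 0); column heights now [0 6 6 4 0], max=6
Drop 4: L rot0 at col 2 lands with bottom-row=6; cleared 0 line(s) (total 0); column heights now [0 6 7 7 8], max=8
Drop 5: O rot0 at col 1 lands with bottom-row=7; cleared 0 line(s) (total 0); column heights now [0 9 9 7 8], max=9
Drop 6: S rot1 at col 3 lands with bottom-row=8; cleared 0 line(s) (total 0); column heights now [0 9 9 11 10], max=11

Answer: 0 9 9 11 10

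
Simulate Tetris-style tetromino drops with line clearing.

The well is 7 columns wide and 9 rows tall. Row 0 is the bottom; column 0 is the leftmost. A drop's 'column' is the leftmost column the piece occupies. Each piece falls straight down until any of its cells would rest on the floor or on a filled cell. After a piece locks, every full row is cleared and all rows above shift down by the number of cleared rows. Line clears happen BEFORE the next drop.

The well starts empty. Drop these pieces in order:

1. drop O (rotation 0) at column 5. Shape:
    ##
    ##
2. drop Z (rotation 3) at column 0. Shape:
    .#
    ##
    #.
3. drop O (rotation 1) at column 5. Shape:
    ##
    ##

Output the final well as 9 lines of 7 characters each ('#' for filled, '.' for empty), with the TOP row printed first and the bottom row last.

Answer: .......
.......
.......
.......
.......
.....##
.#...##
##...##
#....##

Derivation:
Drop 1: O rot0 at col 5 lands with bottom-row=0; cleared 0 line(s) (total 0); column heights now [0 0 0 0 0 2 2], max=2
Drop 2: Z rot3 at col 0 lands with bottom-row=0; cleared 0 line(s) (total 0); column heights now [2 3 0 0 0 2 2], max=3
Drop 3: O rot1 at col 5 lands with bottom-row=2; cleared 0 line(s) (total 0); column heights now [2 3 0 0 0 4 4], max=4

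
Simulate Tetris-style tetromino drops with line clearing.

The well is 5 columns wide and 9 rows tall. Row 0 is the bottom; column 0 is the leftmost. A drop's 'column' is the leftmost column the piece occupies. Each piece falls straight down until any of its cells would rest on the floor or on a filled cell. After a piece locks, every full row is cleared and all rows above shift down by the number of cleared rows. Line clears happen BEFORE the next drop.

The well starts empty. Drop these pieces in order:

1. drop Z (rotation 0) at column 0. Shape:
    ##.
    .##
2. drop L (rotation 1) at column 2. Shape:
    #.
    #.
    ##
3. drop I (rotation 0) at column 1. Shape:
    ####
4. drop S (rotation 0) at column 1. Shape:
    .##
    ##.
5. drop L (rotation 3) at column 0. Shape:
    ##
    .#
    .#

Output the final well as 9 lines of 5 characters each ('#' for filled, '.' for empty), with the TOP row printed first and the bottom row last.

Answer: ##...
.#...
.###.
.##..
.####
..#..
..#..
####.
.##..

Derivation:
Drop 1: Z rot0 at col 0 lands with bottom-row=0; cleared 0 line(s) (total 0); column heights now [2 2 1 0 0], max=2
Drop 2: L rot1 at col 2 lands with bottom-row=1; cleared 0 line(s) (total 0); column heights now [2 2 4 2 0], max=4
Drop 3: I rot0 at col 1 lands with bottom-row=4; cleared 0 line(s) (total 0); column heights now [2 5 5 5 5], max=5
Drop 4: S rot0 at col 1 lands with bottom-row=5; cleared 0 line(s) (total 0); column heights now [2 6 7 7 5], max=7
Drop 5: L rot3 at col 0 lands with bottom-row=6; cleared 0 line(s) (total 0); column heights now [9 9 7 7 5], max=9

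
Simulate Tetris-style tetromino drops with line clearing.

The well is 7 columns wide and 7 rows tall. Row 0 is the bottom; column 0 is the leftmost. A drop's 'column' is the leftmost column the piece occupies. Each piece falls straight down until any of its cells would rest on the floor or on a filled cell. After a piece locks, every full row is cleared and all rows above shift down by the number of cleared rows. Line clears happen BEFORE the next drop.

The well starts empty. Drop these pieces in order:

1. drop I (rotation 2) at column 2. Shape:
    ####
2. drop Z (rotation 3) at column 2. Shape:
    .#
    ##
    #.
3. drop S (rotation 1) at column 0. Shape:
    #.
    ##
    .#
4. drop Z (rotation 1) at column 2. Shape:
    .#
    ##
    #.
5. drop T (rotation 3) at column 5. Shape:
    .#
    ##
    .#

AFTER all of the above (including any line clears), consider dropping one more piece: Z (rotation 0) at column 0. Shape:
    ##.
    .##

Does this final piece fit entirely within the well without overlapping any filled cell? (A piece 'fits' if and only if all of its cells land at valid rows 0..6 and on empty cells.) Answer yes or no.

Drop 1: I rot2 at col 2 lands with bottom-row=0; cleared 0 line(s) (total 0); column heights now [0 0 1 1 1 1 0], max=1
Drop 2: Z rot3 at col 2 lands with bottom-row=1; cleared 0 line(s) (total 0); column heights now [0 0 3 4 1 1 0], max=4
Drop 3: S rot1 at col 0 lands with bottom-row=0; cleared 0 line(s) (total 0); column heights now [3 2 3 4 1 1 0], max=4
Drop 4: Z rot1 at col 2 lands with bottom-row=3; cleared 0 line(s) (total 0); column heights now [3 2 5 6 1 1 0], max=6
Drop 5: T rot3 at col 5 lands with bottom-row=0; cleared 0 line(s) (total 0); column heights now [3 2 5 6 1 2 3], max=6
Test piece Z rot0 at col 0 (width 3): heights before test = [3 2 5 6 1 2 3]; fits = True

Answer: yes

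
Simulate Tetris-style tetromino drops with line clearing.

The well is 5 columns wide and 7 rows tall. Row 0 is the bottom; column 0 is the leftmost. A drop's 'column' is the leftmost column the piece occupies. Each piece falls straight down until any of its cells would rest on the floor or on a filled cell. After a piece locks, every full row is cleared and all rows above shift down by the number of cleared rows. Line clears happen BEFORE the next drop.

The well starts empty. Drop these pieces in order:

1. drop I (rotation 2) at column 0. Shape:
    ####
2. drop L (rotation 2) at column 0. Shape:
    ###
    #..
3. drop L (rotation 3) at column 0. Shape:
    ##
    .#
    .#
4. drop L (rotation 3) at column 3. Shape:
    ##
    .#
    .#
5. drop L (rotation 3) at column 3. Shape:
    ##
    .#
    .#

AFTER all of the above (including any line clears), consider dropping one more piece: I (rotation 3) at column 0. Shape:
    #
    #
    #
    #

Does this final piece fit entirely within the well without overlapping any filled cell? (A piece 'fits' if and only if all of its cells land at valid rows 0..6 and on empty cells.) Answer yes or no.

Drop 1: I rot2 at col 0 lands with bottom-row=0; cleared 0 line(s) (total 0); column heights now [1 1 1 1 0], max=1
Drop 2: L rot2 at col 0 lands with bottom-row=1; cleared 0 line(s) (total 0); column heights now [3 3 3 1 0], max=3
Drop 3: L rot3 at col 0 lands with bottom-row=3; cleared 0 line(s) (total 0); column heights now [6 6 3 1 0], max=6
Drop 4: L rot3 at col 3 lands with bottom-row=0; cleared 2 line(s) (total 2); column heights now [4 4 0 0 1], max=4
Drop 5: L rot3 at col 3 lands with bottom-row=1; cleared 0 line(s) (total 2); column heights now [4 4 0 4 4], max=4
Test piece I rot3 at col 0 (width 1): heights before test = [4 4 0 4 4]; fits = False

Answer: no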